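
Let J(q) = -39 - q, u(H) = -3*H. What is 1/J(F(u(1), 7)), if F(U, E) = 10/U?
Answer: -3/107 ≈ -0.028037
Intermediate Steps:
1/J(F(u(1), 7)) = 1/(-39 - 10/((-3*1))) = 1/(-39 - 10/(-3)) = 1/(-39 - 10*(-1)/3) = 1/(-39 - 1*(-10/3)) = 1/(-39 + 10/3) = 1/(-107/3) = -3/107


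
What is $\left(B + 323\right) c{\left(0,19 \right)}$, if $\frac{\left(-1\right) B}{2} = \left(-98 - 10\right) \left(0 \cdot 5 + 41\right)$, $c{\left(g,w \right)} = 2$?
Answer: $18358$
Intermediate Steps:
$B = 8856$ ($B = - 2 \left(-98 - 10\right) \left(0 \cdot 5 + 41\right) = - 2 \left(- 108 \left(0 + 41\right)\right) = - 2 \left(\left(-108\right) 41\right) = \left(-2\right) \left(-4428\right) = 8856$)
$\left(B + 323\right) c{\left(0,19 \right)} = \left(8856 + 323\right) 2 = 9179 \cdot 2 = 18358$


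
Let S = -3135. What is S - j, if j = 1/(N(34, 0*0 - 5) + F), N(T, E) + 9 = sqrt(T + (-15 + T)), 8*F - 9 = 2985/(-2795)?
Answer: -174506605683/55676761 + 4999696*sqrt(53)/55676761 ≈ -3133.6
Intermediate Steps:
F = 2217/2236 (F = 9/8 + (2985/(-2795))/8 = 9/8 + (2985*(-1/2795))/8 = 9/8 + (1/8)*(-597/559) = 9/8 - 597/4472 = 2217/2236 ≈ 0.99150)
N(T, E) = -9 + sqrt(-15 + 2*T) (N(T, E) = -9 + sqrt(T + (-15 + T)) = -9 + sqrt(-15 + 2*T))
j = 1/(-17907/2236 + sqrt(53)) (j = 1/((-9 + sqrt(-15 + 2*34)) + 2217/2236) = 1/((-9 + sqrt(-15 + 68)) + 2217/2236) = 1/((-9 + sqrt(53)) + 2217/2236) = 1/(-17907/2236 + sqrt(53)) ≈ -1.3729)
S - j = -3135 - (-40040052/55676761 - 4999696*sqrt(53)/55676761) = -3135 + (40040052/55676761 + 4999696*sqrt(53)/55676761) = -174506605683/55676761 + 4999696*sqrt(53)/55676761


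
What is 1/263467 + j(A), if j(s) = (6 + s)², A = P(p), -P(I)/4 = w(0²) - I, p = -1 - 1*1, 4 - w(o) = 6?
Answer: 9484813/263467 ≈ 36.000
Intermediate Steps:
w(o) = -2 (w(o) = 4 - 1*6 = 4 - 6 = -2)
p = -2 (p = -1 - 1 = -2)
P(I) = 8 + 4*I (P(I) = -4*(-2 - I) = 8 + 4*I)
A = 0 (A = 8 + 4*(-2) = 8 - 8 = 0)
1/263467 + j(A) = 1/263467 + (6 + 0)² = 1/263467 + 6² = 1/263467 + 36 = 9484813/263467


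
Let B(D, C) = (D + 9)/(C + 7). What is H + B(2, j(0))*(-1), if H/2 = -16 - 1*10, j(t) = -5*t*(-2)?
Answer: -375/7 ≈ -53.571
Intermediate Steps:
j(t) = 10*t
H = -52 (H = 2*(-16 - 1*10) = 2*(-16 - 10) = 2*(-26) = -52)
B(D, C) = (9 + D)/(7 + C)
H + B(2, j(0))*(-1) = -52 + ((9 + 2)/(7 + 10*0))*(-1) = -52 + (11/(7 + 0))*(-1) = -52 + (11/7)*(-1) = -52 - 11/7 = -375/7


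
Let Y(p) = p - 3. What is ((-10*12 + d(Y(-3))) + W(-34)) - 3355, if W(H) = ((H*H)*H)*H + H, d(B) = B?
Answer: 1332821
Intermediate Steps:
Y(p) = -3 + p
W(H) = H + H⁴ (W(H) = (H²*H)*H + H = H³*H + H = H⁴ + H = H + H⁴)
((-10*12 + d(Y(-3))) + W(-34)) - 3355 = ((-10*12 + (-3 - 3)) + (-34 + (-34)⁴)) - 3355 = ((-120 - 6) + (-34 + 1336336)) - 3355 = (-126 + 1336302) - 3355 = 1336176 - 3355 = 1332821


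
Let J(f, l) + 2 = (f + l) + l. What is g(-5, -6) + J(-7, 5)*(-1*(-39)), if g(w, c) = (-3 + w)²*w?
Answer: -281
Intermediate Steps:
J(f, l) = -2 + f + 2*l (J(f, l) = -2 + ((f + l) + l) = -2 + (f + 2*l) = -2 + f + 2*l)
g(w, c) = w*(-3 + w)²
g(-5, -6) + J(-7, 5)*(-1*(-39)) = -5*(-3 - 5)² + (-2 - 7 + 2*5)*(-1*(-39)) = -5*(-8)² + (-2 - 7 + 10)*39 = -5*64 + 1*39 = -320 + 39 = -281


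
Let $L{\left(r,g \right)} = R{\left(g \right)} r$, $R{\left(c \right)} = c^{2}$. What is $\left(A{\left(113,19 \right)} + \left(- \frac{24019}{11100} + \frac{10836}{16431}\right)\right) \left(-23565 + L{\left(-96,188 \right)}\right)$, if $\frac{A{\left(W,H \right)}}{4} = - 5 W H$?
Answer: $\frac{2973133829371826769}{20264900} \approx 1.4671 \cdot 10^{11}$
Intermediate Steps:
$A{\left(W,H \right)} = - 20 H W$ ($A{\left(W,H \right)} = 4 - 5 W H = 4 \left(- 5 H W\right) = - 20 H W$)
$L{\left(r,g \right)} = r g^{2}$ ($L{\left(r,g \right)} = g^{2} r = r g^{2}$)
$\left(A{\left(113,19 \right)} + \left(- \frac{24019}{11100} + \frac{10836}{16431}\right)\right) \left(-23565 + L{\left(-96,188 \right)}\right) = \left(\left(-20\right) 19 \cdot 113 + \left(- \frac{24019}{11100} + \frac{10836}{16431}\right)\right) \left(-23565 - 96 \cdot 188^{2}\right) = \left(-42940 + \left(\left(-24019\right) \frac{1}{11100} + 10836 \cdot \frac{1}{16431}\right)\right) \left(-23565 - 3393024\right) = \left(-42940 + \left(- \frac{24019}{11100} + \frac{3612}{5477}\right)\right) \left(-23565 - 3393024\right) = \left(-42940 - \frac{91458863}{60794700}\right) \left(-3416589\right) = \left(- \frac{2610615876863}{60794700}\right) \left(-3416589\right) = \frac{2973133829371826769}{20264900}$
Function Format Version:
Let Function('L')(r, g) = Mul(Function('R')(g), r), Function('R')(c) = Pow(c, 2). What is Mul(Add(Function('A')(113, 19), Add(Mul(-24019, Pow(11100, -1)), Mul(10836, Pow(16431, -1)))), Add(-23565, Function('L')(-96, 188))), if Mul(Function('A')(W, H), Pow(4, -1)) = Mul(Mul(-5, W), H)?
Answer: Rational(2973133829371826769, 20264900) ≈ 1.4671e+11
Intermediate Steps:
Function('A')(W, H) = Mul(-20, H, W) (Function('A')(W, H) = Mul(4, Mul(Mul(-5, W), H)) = Mul(4, Mul(-5, H, W)) = Mul(-20, H, W))
Function('L')(r, g) = Mul(r, Pow(g, 2)) (Function('L')(r, g) = Mul(Pow(g, 2), r) = Mul(r, Pow(g, 2)))
Mul(Add(Function('A')(113, 19), Add(Mul(-24019, Pow(11100, -1)), Mul(10836, Pow(16431, -1)))), Add(-23565, Function('L')(-96, 188))) = Mul(Add(Mul(-20, 19, 113), Add(Mul(-24019, Pow(11100, -1)), Mul(10836, Pow(16431, -1)))), Add(-23565, Mul(-96, Pow(188, 2)))) = Mul(Add(-42940, Add(Mul(-24019, Rational(1, 11100)), Mul(10836, Rational(1, 16431)))), Add(-23565, Mul(-96, 35344))) = Mul(Add(-42940, Add(Rational(-24019, 11100), Rational(3612, 5477))), Add(-23565, -3393024)) = Mul(Add(-42940, Rational(-91458863, 60794700)), -3416589) = Mul(Rational(-2610615876863, 60794700), -3416589) = Rational(2973133829371826769, 20264900)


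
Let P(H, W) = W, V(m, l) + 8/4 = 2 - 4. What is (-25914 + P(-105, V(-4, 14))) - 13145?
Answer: -39063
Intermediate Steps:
V(m, l) = -4 (V(m, l) = -2 + (2 - 4) = -2 - 2 = -4)
(-25914 + P(-105, V(-4, 14))) - 13145 = (-25914 - 4) - 13145 = -25918 - 13145 = -39063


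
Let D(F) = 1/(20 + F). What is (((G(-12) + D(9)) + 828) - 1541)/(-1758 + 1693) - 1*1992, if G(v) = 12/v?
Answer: -746843/377 ≈ -1981.0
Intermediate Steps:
(((G(-12) + D(9)) + 828) - 1541)/(-1758 + 1693) - 1*1992 = (((12/(-12) + 1/(20 + 9)) + 828) - 1541)/(-1758 + 1693) - 1*1992 = (((12*(-1/12) + 1/29) + 828) - 1541)/(-65) - 1992 = (((-1 + 1/29) + 828) - 1541)*(-1/65) - 1992 = ((-28/29 + 828) - 1541)*(-1/65) - 1992 = (23984/29 - 1541)*(-1/65) - 1992 = -20705/29*(-1/65) - 1992 = 4141/377 - 1992 = -746843/377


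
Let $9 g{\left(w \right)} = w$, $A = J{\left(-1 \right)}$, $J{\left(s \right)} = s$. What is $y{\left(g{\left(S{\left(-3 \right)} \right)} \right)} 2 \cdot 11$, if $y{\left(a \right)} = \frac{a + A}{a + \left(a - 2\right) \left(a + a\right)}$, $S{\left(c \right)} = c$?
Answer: $-24$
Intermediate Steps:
$A = -1$
$g{\left(w \right)} = \frac{w}{9}$
$y{\left(a \right)} = \frac{-1 + a}{a + 2 a \left(-2 + a\right)}$ ($y{\left(a \right)} = \frac{a - 1}{a + \left(a - 2\right) \left(a + a\right)} = \frac{-1 + a}{a + \left(-2 + a\right) 2 a} = \frac{-1 + a}{a + 2 a \left(-2 + a\right)}$)
$y{\left(g{\left(S{\left(-3 \right)} \right)} \right)} 2 \cdot 11 = \frac{-1 + \frac{1}{9} \left(-3\right)}{\frac{1}{9} \left(-3\right) \left(-3 + 2 \cdot \frac{1}{9} \left(-3\right)\right)} 2 \cdot 11 = \frac{-1 - \frac{1}{3}}{\left(- \frac{1}{3}\right) \left(-3 + 2 \left(- \frac{1}{3}\right)\right)} 2 \cdot 11 = \left(-3\right) \frac{1}{-3 - \frac{2}{3}} \left(- \frac{4}{3}\right) 2 \cdot 11 = \left(-3\right) \frac{1}{- \frac{11}{3}} \left(- \frac{4}{3}\right) 2 \cdot 11 = \left(-3\right) \left(- \frac{3}{11}\right) \left(- \frac{4}{3}\right) 2 \cdot 11 = \left(- \frac{12}{11}\right) 2 \cdot 11 = \left(- \frac{24}{11}\right) 11 = -24$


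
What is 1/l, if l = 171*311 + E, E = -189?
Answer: 1/52992 ≈ 1.8871e-5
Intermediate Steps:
l = 52992 (l = 171*311 - 189 = 53181 - 189 = 52992)
1/l = 1/52992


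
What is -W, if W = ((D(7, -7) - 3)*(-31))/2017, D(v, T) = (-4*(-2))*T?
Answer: -1829/2017 ≈ -0.90679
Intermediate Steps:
D(v, T) = 8*T
W = 1829/2017 (W = ((8*(-7) - 3)*(-31))/2017 = ((-56 - 3)*(-31))*(1/2017) = -59*(-31)*(1/2017) = 1829*(1/2017) = 1829/2017 ≈ 0.90679)
-W = -1*1829/2017 = -1829/2017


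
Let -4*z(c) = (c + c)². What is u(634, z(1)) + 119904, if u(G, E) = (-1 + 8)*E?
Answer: 119897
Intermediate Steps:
z(c) = -c² (z(c) = -(c + c)²/4 = -4*c²/4 = -c²)
u(G, E) = 7*E
u(634, z(1)) + 119904 = 7*(-1*1²) + 119904 = 7*(-1*1) + 119904 = 7*(-1) + 119904 = -7 + 119904 = 119897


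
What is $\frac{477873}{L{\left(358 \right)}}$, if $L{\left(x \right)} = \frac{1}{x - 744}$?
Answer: $-184458978$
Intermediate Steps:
$L{\left(x \right)} = \frac{1}{-744 + x}$
$\frac{477873}{L{\left(358 \right)}} = \frac{477873}{\frac{1}{-744 + 358}} = \frac{477873}{\frac{1}{-386}} = \frac{477873}{- \frac{1}{386}} = 477873 \left(-386\right) = -184458978$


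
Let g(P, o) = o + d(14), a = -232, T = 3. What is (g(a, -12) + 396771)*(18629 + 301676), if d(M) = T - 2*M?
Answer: 127075883870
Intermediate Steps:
d(M) = 3 - 2*M
g(P, o) = -25 + o (g(P, o) = o + (3 - 2*14) = o + (3 - 28) = o - 25 = -25 + o)
(g(a, -12) + 396771)*(18629 + 301676) = ((-25 - 12) + 396771)*(18629 + 301676) = (-37 + 396771)*320305 = 396734*320305 = 127075883870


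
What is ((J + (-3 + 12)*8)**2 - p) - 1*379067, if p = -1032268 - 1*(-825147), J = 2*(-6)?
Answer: -168346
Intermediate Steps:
J = -12
p = -207121 (p = -1032268 + 825147 = -207121)
((J + (-3 + 12)*8)**2 - p) - 1*379067 = ((-12 + (-3 + 12)*8)**2 - 1*(-207121)) - 1*379067 = ((-12 + 9*8)**2 + 207121) - 379067 = ((-12 + 72)**2 + 207121) - 379067 = (60**2 + 207121) - 379067 = (3600 + 207121) - 379067 = 210721 - 379067 = -168346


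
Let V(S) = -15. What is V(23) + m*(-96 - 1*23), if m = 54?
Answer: -6441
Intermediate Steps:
V(23) + m*(-96 - 1*23) = -15 + 54*(-96 - 1*23) = -15 + 54*(-96 - 23) = -15 + 54*(-119) = -15 - 6426 = -6441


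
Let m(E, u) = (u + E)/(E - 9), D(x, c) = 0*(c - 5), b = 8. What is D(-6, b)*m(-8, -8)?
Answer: 0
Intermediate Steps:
D(x, c) = 0 (D(x, c) = 0*(-5 + c) = 0)
m(E, u) = (E + u)/(-9 + E)
D(-6, b)*m(-8, -8) = 0*((-8 - 8)/(-9 - 8)) = 0*(-16/(-17)) = 0*(-1/17*(-16)) = 0*(16/17) = 0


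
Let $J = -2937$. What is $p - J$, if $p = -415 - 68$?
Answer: $2454$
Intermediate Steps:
$p = -483$
$p - J = -483 - -2937 = -483 + 2937 = 2454$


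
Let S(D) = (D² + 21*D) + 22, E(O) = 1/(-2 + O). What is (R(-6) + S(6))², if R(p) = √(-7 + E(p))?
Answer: (736 + I*√114)²/16 ≈ 33849.0 + 982.29*I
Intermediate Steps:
S(D) = 22 + D² + 21*D
R(p) = √(-7 + 1/(-2 + p))
(R(-6) + S(6))² = (√((15 - 7*(-6))/(-2 - 6)) + (22 + 6² + 21*6))² = (√((15 + 42)/(-8)) + (22 + 36 + 126))² = (√(-⅛*57) + 184)² = (√(-57/8) + 184)² = (I*√114/4 + 184)² = (184 + I*√114/4)²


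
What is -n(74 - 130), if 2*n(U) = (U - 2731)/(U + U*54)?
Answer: -2787/6160 ≈ -0.45244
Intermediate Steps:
n(U) = (-2731 + U)/(110*U) (n(U) = ((U - 2731)/(U + U*54))/2 = ((-2731 + U)/(U + 54*U))/2 = ((-2731 + U)/((55*U)))/2 = ((-2731 + U)*(1/(55*U)))/2 = ((-2731 + U)/(55*U))/2 = (-2731 + U)/(110*U))
-n(74 - 130) = -(-2731 + (74 - 130))/(110*(74 - 130)) = -(-2731 - 56)/(110*(-56)) = -(-1)*(-2787)/(110*56) = -1*2787/6160 = -2787/6160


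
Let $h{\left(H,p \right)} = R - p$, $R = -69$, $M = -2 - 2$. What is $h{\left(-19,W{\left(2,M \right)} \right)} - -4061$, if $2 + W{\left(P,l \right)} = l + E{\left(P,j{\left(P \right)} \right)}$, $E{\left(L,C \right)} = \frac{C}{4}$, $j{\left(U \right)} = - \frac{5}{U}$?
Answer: $\frac{31989}{8} \approx 3998.6$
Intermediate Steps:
$E{\left(L,C \right)} = \frac{C}{4}$ ($E{\left(L,C \right)} = C \frac{1}{4} = \frac{C}{4}$)
$M = -4$ ($M = -2 - 2 = -4$)
$W{\left(P,l \right)} = -2 + l - \frac{5}{4 P}$ ($W{\left(P,l \right)} = -2 + \left(l + \frac{\left(-5\right) \frac{1}{P}}{4}\right) = -2 + \left(l - \frac{5}{4 P}\right) = -2 + l - \frac{5}{4 P}$)
$h{\left(H,p \right)} = -69 - p$
$h{\left(-19,W{\left(2,M \right)} \right)} - -4061 = \left(-69 - \left(-2 - 4 - \frac{5}{4 \cdot 2}\right)\right) - -4061 = \left(-69 - \left(-2 - 4 - \frac{5}{8}\right)\right) + 4061 = \left(-69 - - \frac{53}{8}\right) + 4061 = \left(-69 + \frac{53}{8}\right) + 4061 = - \frac{499}{8} + 4061 = \frac{31989}{8}$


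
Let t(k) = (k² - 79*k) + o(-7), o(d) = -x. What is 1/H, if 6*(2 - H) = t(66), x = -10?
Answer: 3/430 ≈ 0.0069767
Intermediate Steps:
o(d) = 10 (o(d) = -1*(-10) = 10)
t(k) = 10 + k² - 79*k (t(k) = (k² - 79*k) + 10 = 10 + k² - 79*k)
H = 430/3 (H = 2 - (10 + 66² - 79*66)/6 = 2 - (10 + 4356 - 5214)/6 = 2 - ⅙*(-848) = 2 + 424/3 = 430/3 ≈ 143.33)
1/H = 1/(430/3) = 3/430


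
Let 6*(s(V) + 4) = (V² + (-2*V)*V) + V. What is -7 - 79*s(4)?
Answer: 467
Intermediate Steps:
s(V) = -4 - V²/6 + V/6 (s(V) = -4 + ((V² + (-2*V)*V) + V)/6 = -4 + ((V² - 2*V²) + V)/6 = -4 + (-V² + V)/6 = -4 + (V - V²)/6 = -4 + (-V²/6 + V/6) = -4 - V²/6 + V/6)
-7 - 79*s(4) = -7 - 79*(-4 - ⅙*4² + (⅙)*4) = -7 - 79*(-4 - ⅙*16 + ⅔) = -7 - 79*(-4 - 8/3 + ⅔) = -7 - 79*(-6) = -7 + 474 = 467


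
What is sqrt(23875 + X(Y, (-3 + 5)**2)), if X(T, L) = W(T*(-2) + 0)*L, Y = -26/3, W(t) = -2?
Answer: sqrt(23867) ≈ 154.49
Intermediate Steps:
Y = -26/3 (Y = -26*1/3 = -26/3 ≈ -8.6667)
X(T, L) = -2*L
sqrt(23875 + X(Y, (-3 + 5)**2)) = sqrt(23875 - 2*(-3 + 5)**2) = sqrt(23875 - 2*2**2) = sqrt(23875 - 2*4) = sqrt(23875 - 8) = sqrt(23867)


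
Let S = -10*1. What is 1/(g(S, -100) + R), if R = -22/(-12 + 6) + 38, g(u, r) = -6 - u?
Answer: 3/137 ≈ 0.021898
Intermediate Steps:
S = -10
R = 125/3 (R = -22/(-6) + 38 = -22*(-⅙) + 38 = 11/3 + 38 = 125/3 ≈ 41.667)
1/(g(S, -100) + R) = 1/((-6 - 1*(-10)) + 125/3) = 1/((-6 + 10) + 125/3) = 1/(4 + 125/3) = 1/(137/3) = 3/137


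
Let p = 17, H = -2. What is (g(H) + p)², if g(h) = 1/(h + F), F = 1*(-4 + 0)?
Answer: 10201/36 ≈ 283.36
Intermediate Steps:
F = -4 (F = 1*(-4) = -4)
g(h) = 1/(-4 + h) (g(h) = 1/(h - 4) = 1/(-4 + h))
(g(H) + p)² = (1/(-4 - 2) + 17)² = (1/(-6) + 17)² = (-⅙ + 17)² = (101/6)² = 10201/36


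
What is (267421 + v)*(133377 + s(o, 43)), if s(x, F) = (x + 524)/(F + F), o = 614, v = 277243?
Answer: 3124072877920/43 ≈ 7.2653e+10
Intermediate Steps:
s(x, F) = (524 + x)/(2*F) (s(x, F) = (524 + x)/((2*F)) = (524 + x)*(1/(2*F)) = (524 + x)/(2*F))
(267421 + v)*(133377 + s(o, 43)) = (267421 + 277243)*(133377 + (½)*(524 + 614)/43) = 544664*(133377 + (½)*(1/43)*1138) = 544664*(133377 + 569/43) = 544664*(5735780/43) = 3124072877920/43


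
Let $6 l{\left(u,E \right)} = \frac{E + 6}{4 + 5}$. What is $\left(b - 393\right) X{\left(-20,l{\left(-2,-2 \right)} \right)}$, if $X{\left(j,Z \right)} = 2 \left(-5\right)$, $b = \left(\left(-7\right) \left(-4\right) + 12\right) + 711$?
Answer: $-3580$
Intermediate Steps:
$l{\left(u,E \right)} = \frac{1}{9} + \frac{E}{54}$ ($l{\left(u,E \right)} = \frac{\left(E + 6\right) \frac{1}{4 + 5}}{6} = \frac{\left(6 + E\right) \frac{1}{9}}{6} = \frac{\frac{2}{3} + \frac{E}{9}}{6} = \frac{1}{9} + \frac{E}{54}$)
$b = 751$ ($b = \left(28 + 12\right) + 711 = 40 + 711 = 751$)
$X{\left(j,Z \right)} = -10$
$\left(b - 393\right) X{\left(-20,l{\left(-2,-2 \right)} \right)} = \left(751 - 393\right) \left(-10\right) = 358 \left(-10\right) = -3580$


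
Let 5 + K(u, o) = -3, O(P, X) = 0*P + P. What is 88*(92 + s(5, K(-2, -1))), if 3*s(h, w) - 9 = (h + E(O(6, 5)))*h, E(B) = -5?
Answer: 8360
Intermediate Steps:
O(P, X) = P (O(P, X) = 0 + P = P)
K(u, o) = -8 (K(u, o) = -5 - 3 = -8)
s(h, w) = 3 + h*(-5 + h)/3 (s(h, w) = 3 + ((h - 5)*h)/3 = 3 + ((-5 + h)*h)/3 = 3 + (h*(-5 + h))/3 = 3 + h*(-5 + h)/3)
88*(92 + s(5, K(-2, -1))) = 88*(92 + (3 - 5/3*5 + (⅓)*5²)) = 88*(92 + (3 - 25/3 + (⅓)*25)) = 88*(92 + (3 - 25/3 + 25/3)) = 88*(92 + 3) = 88*95 = 8360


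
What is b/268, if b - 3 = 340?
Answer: 343/268 ≈ 1.2799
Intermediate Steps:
b = 343 (b = 3 + 340 = 343)
b/268 = 343/268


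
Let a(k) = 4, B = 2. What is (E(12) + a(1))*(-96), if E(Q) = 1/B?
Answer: -432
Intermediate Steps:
E(Q) = ½ (E(Q) = 1/2 = ½)
(E(12) + a(1))*(-96) = (½ + 4)*(-96) = (9/2)*(-96) = -432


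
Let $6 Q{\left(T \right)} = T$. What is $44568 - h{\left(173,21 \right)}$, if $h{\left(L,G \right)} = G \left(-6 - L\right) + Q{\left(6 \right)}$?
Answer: $48326$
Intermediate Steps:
$Q{\left(T \right)} = \frac{T}{6}$
$h{\left(L,G \right)} = 1 + G \left(-6 - L\right)$ ($h{\left(L,G \right)} = G \left(-6 - L\right) + \frac{1}{6} \cdot 6 = G \left(-6 - L\right) + 1 = 1 + G \left(-6 - L\right)$)
$44568 - h{\left(173,21 \right)} = 44568 - \left(1 - 126 - 21 \cdot 173\right) = 44568 - \left(1 - 126 - 3633\right) = 44568 - -3758 = 44568 + 3758 = 48326$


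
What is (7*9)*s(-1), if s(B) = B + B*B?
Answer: 0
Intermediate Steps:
s(B) = B + B²
(7*9)*s(-1) = (7*9)*(-(1 - 1)) = 63*(-1*0) = 63*0 = 0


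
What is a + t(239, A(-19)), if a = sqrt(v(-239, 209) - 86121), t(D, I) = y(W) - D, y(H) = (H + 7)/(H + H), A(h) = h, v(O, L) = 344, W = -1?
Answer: -242 + I*sqrt(85777) ≈ -242.0 + 292.88*I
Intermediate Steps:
y(H) = (7 + H)/(2*H) (y(H) = (7 + H)/((2*H)) = (7 + H)*(1/(2*H)) = (7 + H)/(2*H))
t(D, I) = -3 - D (t(D, I) = (1/2)*(7 - 1)/(-1) - D = (1/2)*(-1)*6 - D = -3 - D)
a = I*sqrt(85777) (a = sqrt(344 - 86121) = sqrt(-85777) = I*sqrt(85777) ≈ 292.88*I)
a + t(239, A(-19)) = I*sqrt(85777) + (-3 - 1*239) = I*sqrt(85777) + (-3 - 239) = I*sqrt(85777) - 242 = -242 + I*sqrt(85777)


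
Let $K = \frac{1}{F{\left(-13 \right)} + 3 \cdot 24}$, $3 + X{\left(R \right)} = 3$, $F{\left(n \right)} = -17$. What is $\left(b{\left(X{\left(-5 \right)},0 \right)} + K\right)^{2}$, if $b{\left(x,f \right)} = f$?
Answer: $\frac{1}{3025} \approx 0.00033058$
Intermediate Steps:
$X{\left(R \right)} = 0$ ($X{\left(R \right)} = -3 + 3 = 0$)
$K = \frac{1}{55}$ ($K = \frac{1}{-17 + 3 \cdot 24} = \frac{1}{-17 + 72} = \frac{1}{55} \approx 0.018182$)
$\left(b{\left(X{\left(-5 \right)},0 \right)} + K\right)^{2} = \left(0 + \frac{1}{55}\right)^{2} = \left(\frac{1}{55}\right)^{2} = \frac{1}{3025}$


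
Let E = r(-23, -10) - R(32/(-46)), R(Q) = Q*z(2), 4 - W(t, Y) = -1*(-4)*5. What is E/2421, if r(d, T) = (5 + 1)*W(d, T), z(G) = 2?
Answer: -2176/55683 ≈ -0.039078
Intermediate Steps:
W(t, Y) = -16 (W(t, Y) = 4 - (-1*(-4))*5 = 4 - 4*5 = 4 - 1*20 = 4 - 20 = -16)
R(Q) = 2*Q (R(Q) = Q*2 = 2*Q)
r(d, T) = -96 (r(d, T) = (5 + 1)*(-16) = 6*(-16) = -96)
E = -2176/23 (E = -96 - 2*32/(-46) = -96 - 2*32*(-1/46) = -96 - 2*(-16)/23 = -96 - 1*(-32/23) = -96 + 32/23 = -2176/23 ≈ -94.609)
E/2421 = -2176/23/2421 = -2176/23*1/2421 = -2176/55683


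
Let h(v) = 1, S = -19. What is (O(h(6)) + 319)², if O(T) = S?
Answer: 90000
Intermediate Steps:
O(T) = -19
(O(h(6)) + 319)² = (-19 + 319)² = 300² = 90000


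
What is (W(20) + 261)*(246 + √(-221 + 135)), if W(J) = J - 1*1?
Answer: 68880 + 280*I*√86 ≈ 68880.0 + 2596.6*I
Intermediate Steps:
W(J) = -1 + J (W(J) = J - 1 = -1 + J)
(W(20) + 261)*(246 + √(-221 + 135)) = ((-1 + 20) + 261)*(246 + √(-221 + 135)) = (19 + 261)*(246 + √(-86)) = 280*(246 + I*√86) = 68880 + 280*I*√86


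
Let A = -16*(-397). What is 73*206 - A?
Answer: 8686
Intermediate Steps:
A = 6352
73*206 - A = 73*206 - 1*6352 = 15038 - 6352 = 8686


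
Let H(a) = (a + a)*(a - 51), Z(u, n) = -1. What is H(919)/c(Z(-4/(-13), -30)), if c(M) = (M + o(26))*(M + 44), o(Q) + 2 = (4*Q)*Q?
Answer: 1595384/116143 ≈ 13.736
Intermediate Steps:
o(Q) = -2 + 4*Q² (o(Q) = -2 + (4*Q)*Q = -2 + 4*Q²)
c(M) = (44 + M)*(2702 + M) (c(M) = (M + (-2 + 4*26²))*(M + 44) = (M + (-2 + 4*676))*(44 + M) = (M + (-2 + 2704))*(44 + M) = (M + 2702)*(44 + M) = (2702 + M)*(44 + M) = (44 + M)*(2702 + M))
H(a) = 2*a*(-51 + a) (H(a) = (2*a)*(-51 + a) = 2*a*(-51 + a))
H(919)/c(Z(-4/(-13), -30)) = (2*919*(-51 + 919))/(118888 + (-1)² + 2746*(-1)) = (2*919*868)/(118888 + 1 - 2746) = 1595384/116143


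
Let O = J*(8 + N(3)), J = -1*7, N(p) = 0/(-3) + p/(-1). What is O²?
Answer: 1225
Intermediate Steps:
N(p) = -p (N(p) = 0*(-⅓) + p*(-1) = 0 - p = -p)
J = -7
O = -35 (O = -7*(8 - 1*3) = -7*(8 - 3) = -7*5 = -35)
O² = (-35)² = 1225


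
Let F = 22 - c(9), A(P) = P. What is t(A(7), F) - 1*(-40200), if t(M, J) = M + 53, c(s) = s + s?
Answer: 40260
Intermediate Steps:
c(s) = 2*s
F = 4 (F = 22 - 2*9 = 22 - 1*18 = 22 - 18 = 4)
t(M, J) = 53 + M
t(A(7), F) - 1*(-40200) = (53 + 7) - 1*(-40200) = 60 + 40200 = 40260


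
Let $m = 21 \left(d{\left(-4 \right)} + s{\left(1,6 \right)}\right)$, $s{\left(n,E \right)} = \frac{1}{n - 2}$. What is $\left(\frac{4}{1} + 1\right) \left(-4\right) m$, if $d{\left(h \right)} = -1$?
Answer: $840$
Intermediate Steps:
$s{\left(n,E \right)} = \frac{1}{-2 + n}$
$m = -42$ ($m = 21 \left(-1 + \frac{1}{-2 + 1}\right) = 21 \left(-1 + \frac{1}{-1}\right) = 21 \left(-1 - 1\right) = 21 \left(-2\right) = -42$)
$\left(\frac{4}{1} + 1\right) \left(-4\right) m = \left(\frac{4}{1} + 1\right) \left(-4\right) \left(-42\right) = \left(4 \cdot 1 + 1\right) \left(-4\right) \left(-42\right) = \left(4 + 1\right) \left(-4\right) \left(-42\right) = 5 \left(-4\right) \left(-42\right) = \left(-20\right) \left(-42\right) = 840$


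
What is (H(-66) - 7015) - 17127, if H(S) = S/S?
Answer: -24141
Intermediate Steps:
H(S) = 1
(H(-66) - 7015) - 17127 = (1 - 7015) - 17127 = -7014 - 17127 = -24141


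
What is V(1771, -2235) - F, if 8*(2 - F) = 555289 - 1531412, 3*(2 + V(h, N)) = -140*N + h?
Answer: -411097/24 ≈ -17129.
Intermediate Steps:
V(h, N) = -2 - 140*N/3 + h/3 (V(h, N) = -2 + (-140*N + h)/3 = -2 + (h - 140*N)/3 = -2 + (-140*N/3 + h/3) = -2 - 140*N/3 + h/3)
F = 976139/8 (F = 2 - (555289 - 1531412)/8 = 2 - ⅛*(-976123) = 2 + 976123/8 = 976139/8 ≈ 1.2202e+5)
V(1771, -2235) - F = (-2 - 140/3*(-2235) + (⅓)*1771) - 1*976139/8 = (-2 + 104300 + 1771/3) - 976139/8 = 314665/3 - 976139/8 = -411097/24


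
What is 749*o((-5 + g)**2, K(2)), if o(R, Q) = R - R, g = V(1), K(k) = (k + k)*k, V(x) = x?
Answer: 0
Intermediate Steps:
K(k) = 2*k**2 (K(k) = (2*k)*k = 2*k**2)
g = 1
o(R, Q) = 0
749*o((-5 + g)**2, K(2)) = 749*0 = 0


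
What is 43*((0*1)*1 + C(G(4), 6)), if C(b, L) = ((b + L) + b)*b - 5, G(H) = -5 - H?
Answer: 4429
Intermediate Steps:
C(b, L) = -5 + b*(L + 2*b) (C(b, L) = ((L + b) + b)*b - 5 = (L + 2*b)*b - 5 = b*(L + 2*b) - 5 = -5 + b*(L + 2*b))
43*((0*1)*1 + C(G(4), 6)) = 43*((0*1)*1 + (-5 + 2*(-5 - 1*4)² + 6*(-5 - 1*4))) = 43*(0*1 + (-5 + 2*(-5 - 4)² + 6*(-5 - 4))) = 43*(0 + (-5 + 2*(-9)² + 6*(-9))) = 43*(0 + (-5 + 2*81 - 54)) = 43*(0 + (-5 + 162 - 54)) = 43*(0 + 103) = 43*103 = 4429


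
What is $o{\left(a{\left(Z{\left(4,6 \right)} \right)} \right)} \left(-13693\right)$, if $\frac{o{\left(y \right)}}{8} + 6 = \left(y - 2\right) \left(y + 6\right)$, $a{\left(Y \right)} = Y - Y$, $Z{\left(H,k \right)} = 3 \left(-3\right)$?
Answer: $1971792$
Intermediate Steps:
$Z{\left(H,k \right)} = -9$
$a{\left(Y \right)} = 0$
$o{\left(y \right)} = -48 + 8 \left(-2 + y\right) \left(6 + y\right)$ ($o{\left(y \right)} = -48 + 8 \left(y - 2\right) \left(y + 6\right) = -48 + 8 \left(-2 + y\right) \left(6 + y\right)$)
$o{\left(a{\left(Z{\left(4,6 \right)} \right)} \right)} \left(-13693\right) = \left(-144 + 8 \cdot 0^{2} + 32 \cdot 0\right) \left(-13693\right) = \left(-144 + 8 \cdot 0 + 0\right) \left(-13693\right) = \left(-144 + 0 + 0\right) \left(-13693\right) = \left(-144\right) \left(-13693\right) = 1971792$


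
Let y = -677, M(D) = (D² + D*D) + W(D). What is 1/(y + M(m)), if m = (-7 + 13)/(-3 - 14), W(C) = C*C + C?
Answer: -289/195647 ≈ -0.0014772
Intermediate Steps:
W(C) = C + C² (W(C) = C² + C = C + C²)
m = -6/17 (m = 6/(-17) = 6*(-1/17) = -6/17 ≈ -0.35294)
M(D) = 2*D² + D*(1 + D) (M(D) = (D² + D*D) + D*(1 + D) = (D² + D²) + D*(1 + D) = 2*D² + D*(1 + D))
1/(y + M(m)) = 1/(-677 - 6*(1 + 3*(-6/17))/17) = 1/(-677 - 6*(1 - 18/17)/17) = 1/(-677 - 6/17*(-1/17)) = 1/(-677 + 6/289) = 1/(-195647/289) = -289/195647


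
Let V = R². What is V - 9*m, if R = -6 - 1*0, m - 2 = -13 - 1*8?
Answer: 207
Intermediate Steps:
m = -19 (m = 2 + (-13 - 1*8) = 2 + (-13 - 8) = 2 - 21 = -19)
R = -6 (R = -6 + 0 = -6)
V = 36 (V = (-6)² = 36)
V - 9*m = 36 - 9*(-19) = 36 + 171 = 207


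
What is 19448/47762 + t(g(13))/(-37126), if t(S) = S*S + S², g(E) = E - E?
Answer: 68/167 ≈ 0.40719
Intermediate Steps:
g(E) = 0
t(S) = 2*S² (t(S) = S² + S² = 2*S²)
19448/47762 + t(g(13))/(-37126) = 19448/47762 + (2*0²)/(-37126) = 19448*(1/47762) + (2*0)*(-1/37126) = 68/167 + 0*(-1/37126) = 68/167 + 0 = 68/167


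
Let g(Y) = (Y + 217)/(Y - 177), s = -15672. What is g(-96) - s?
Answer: 4278335/273 ≈ 15672.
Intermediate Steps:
g(Y) = (217 + Y)/(-177 + Y)
g(-96) - s = (217 - 96)/(-177 - 96) - 1*(-15672) = 121/(-273) + 15672 = -1/273*121 + 15672 = -121/273 + 15672 = 4278335/273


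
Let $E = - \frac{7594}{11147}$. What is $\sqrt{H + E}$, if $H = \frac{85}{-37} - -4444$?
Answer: $\frac{\sqrt{755444077060477}}{412439} \approx 66.641$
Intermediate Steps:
$E = - \frac{7594}{11147}$ ($E = \left(-7594\right) \frac{1}{11147} = - \frac{7594}{11147} \approx -0.68126$)
$H = \frac{164343}{37}$ ($H = 85 \left(- \frac{1}{37}\right) + 4444 = - \frac{85}{37} + 4444 = \frac{164343}{37} \approx 4441.7$)
$\sqrt{H + E} = \sqrt{\frac{164343}{37} - \frac{7594}{11147}} = \sqrt{\frac{1831650443}{412439}} = \frac{\sqrt{755444077060477}}{412439}$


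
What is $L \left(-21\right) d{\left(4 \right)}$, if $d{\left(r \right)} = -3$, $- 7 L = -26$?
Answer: $234$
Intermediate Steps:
$L = \frac{26}{7}$ ($L = \left(- \frac{1}{7}\right) \left(-26\right) = \frac{26}{7} \approx 3.7143$)
$L \left(-21\right) d{\left(4 \right)} = \frac{26}{7} \left(-21\right) \left(-3\right) = \left(-78\right) \left(-3\right) = 234$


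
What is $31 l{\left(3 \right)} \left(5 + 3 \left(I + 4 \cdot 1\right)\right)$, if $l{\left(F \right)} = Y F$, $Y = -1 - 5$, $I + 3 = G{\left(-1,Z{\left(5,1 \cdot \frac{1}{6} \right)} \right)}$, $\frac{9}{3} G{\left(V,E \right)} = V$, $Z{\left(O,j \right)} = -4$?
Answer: $-3906$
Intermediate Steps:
$G{\left(V,E \right)} = \frac{V}{3}$
$I = - \frac{10}{3}$ ($I = -3 + \frac{1}{3} \left(-1\right) = -3 - \frac{1}{3} = - \frac{10}{3} \approx -3.3333$)
$Y = -6$ ($Y = -1 - 5 = -6$)
$l{\left(F \right)} = - 6 F$
$31 l{\left(3 \right)} \left(5 + 3 \left(I + 4 \cdot 1\right)\right) = 31 \left(\left(-6\right) 3\right) \left(5 + 3 \left(- \frac{10}{3} + 4 \cdot 1\right)\right) = 31 \left(-18\right) \left(5 + 3 \left(- \frac{10}{3} + 4\right)\right) = - 558 \left(5 + 3 \cdot \frac{2}{3}\right) = - 558 \left(5 + 2\right) = \left(-558\right) 7 = -3906$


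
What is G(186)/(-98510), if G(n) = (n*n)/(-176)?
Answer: 8649/4334440 ≈ 0.0019954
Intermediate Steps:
G(n) = -n²/176 (G(n) = n²*(-1/176) = -n²/176)
G(186)/(-98510) = -1/176*186²/(-98510) = -1/176*34596*(-1/98510) = -8649/44*(-1/98510) = 8649/4334440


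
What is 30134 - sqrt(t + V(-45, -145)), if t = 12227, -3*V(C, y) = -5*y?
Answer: 30134 - 2*sqrt(26967)/3 ≈ 30025.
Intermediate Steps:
V(C, y) = 5*y/3 (V(C, y) = -(-5)*y/3 = 5*y/3)
30134 - sqrt(t + V(-45, -145)) = 30134 - sqrt(12227 + (5/3)*(-145)) = 30134 - sqrt(12227 - 725/3) = 30134 - sqrt(35956/3) = 30134 - 2*sqrt(26967)/3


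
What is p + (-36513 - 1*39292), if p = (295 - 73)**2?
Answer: -26521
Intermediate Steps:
p = 49284 (p = 222**2 = 49284)
p + (-36513 - 1*39292) = 49284 + (-36513 - 1*39292) = 49284 + (-36513 - 39292) = 49284 - 75805 = -26521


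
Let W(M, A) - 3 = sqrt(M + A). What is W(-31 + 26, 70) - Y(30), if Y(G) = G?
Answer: -27 + sqrt(65) ≈ -18.938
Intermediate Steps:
W(M, A) = 3 + sqrt(A + M) (W(M, A) = 3 + sqrt(M + A) = 3 + sqrt(A + M))
W(-31 + 26, 70) - Y(30) = (3 + sqrt(70 + (-31 + 26))) - 1*30 = (3 + sqrt(70 - 5)) - 30 = (3 + sqrt(65)) - 30 = -27 + sqrt(65)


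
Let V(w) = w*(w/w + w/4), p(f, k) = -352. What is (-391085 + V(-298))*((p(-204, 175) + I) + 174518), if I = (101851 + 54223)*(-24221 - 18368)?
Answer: 2453901592758440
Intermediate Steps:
I = -6647035586 (I = 156074*(-42589) = -6647035586)
V(w) = w*(1 + w/4) (V(w) = w*(1 + w*(¼)) = w*(1 + w/4))
(-391085 + V(-298))*((p(-204, 175) + I) + 174518) = (-391085 + (¼)*(-298)*(4 - 298))*((-352 - 6647035586) + 174518) = (-391085 + (¼)*(-298)*(-294))*(-6647035938 + 174518) = (-391085 + 21903)*(-6646861420) = -369182*(-6646861420) = 2453901592758440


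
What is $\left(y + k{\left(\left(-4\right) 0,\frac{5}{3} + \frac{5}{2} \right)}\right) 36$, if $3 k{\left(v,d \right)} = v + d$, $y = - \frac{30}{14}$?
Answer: $- \frac{190}{7} \approx -27.143$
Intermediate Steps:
$y = - \frac{15}{7}$ ($y = \left(-30\right) \frac{1}{14} = - \frac{15}{7} \approx -2.1429$)
$k{\left(v,d \right)} = \frac{d}{3} + \frac{v}{3}$ ($k{\left(v,d \right)} = \frac{v + d}{3} = \frac{d + v}{3} = \frac{d}{3} + \frac{v}{3}$)
$\left(y + k{\left(\left(-4\right) 0,\frac{5}{3} + \frac{5}{2} \right)}\right) 36 = \left(- \frac{15}{7} + \left(\frac{\frac{5}{3} + \frac{5}{2}}{3} + \frac{\left(-4\right) 0}{3}\right)\right) 36 = \left(- \frac{15}{7} + \left(\frac{5 \cdot \frac{1}{3} + 5 \cdot \frac{1}{2}}{3} + \frac{1}{3} \cdot 0\right)\right) 36 = \left(- \frac{15}{7} + \left(\frac{\frac{5}{3} + \frac{5}{2}}{3} + 0\right)\right) 36 = \left(- \frac{15}{7} + \left(\frac{1}{3} \cdot \frac{25}{6} + 0\right)\right) 36 = \left(- \frac{15}{7} + \left(\frac{25}{18} + 0\right)\right) 36 = \left(- \frac{15}{7} + \frac{25}{18}\right) 36 = \left(- \frac{95}{126}\right) 36 = - \frac{190}{7}$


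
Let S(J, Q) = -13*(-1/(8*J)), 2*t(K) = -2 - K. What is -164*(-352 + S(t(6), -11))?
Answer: 462357/8 ≈ 57795.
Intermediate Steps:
t(K) = -1 - K/2 (t(K) = (-2 - K)/2 = -1 - K/2)
S(J, Q) = 13/(8*J) (S(J, Q) = -(-13)/(8*J) = 13/(8*J))
-164*(-352 + S(t(6), -11)) = -164*(-352 + 13/(8*(-1 - ½*6))) = -164*(-352 + 13/(8*(-1 - 3))) = -164*(-352 + (13/8)/(-4)) = -164*(-352 + (13/8)*(-¼)) = -164*(-352 - 13/32) = -164*(-11277/32) = 462357/8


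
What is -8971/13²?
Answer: -8971/169 ≈ -53.083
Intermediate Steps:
-8971/13² = -8971/169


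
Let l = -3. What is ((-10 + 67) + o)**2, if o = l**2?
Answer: 4356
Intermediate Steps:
o = 9 (o = (-3)**2 = 9)
((-10 + 67) + o)**2 = ((-10 + 67) + 9)**2 = (57 + 9)**2 = 66**2 = 4356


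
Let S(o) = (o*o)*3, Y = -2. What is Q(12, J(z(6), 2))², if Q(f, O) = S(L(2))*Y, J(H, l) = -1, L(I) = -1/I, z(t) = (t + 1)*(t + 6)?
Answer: 9/4 ≈ 2.2500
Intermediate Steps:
z(t) = (1 + t)*(6 + t)
S(o) = 3*o² (S(o) = o²*3 = 3*o²)
Q(f, O) = -3/2 (Q(f, O) = (3*(-1/2)²)*(-2) = (3*(-1*½)²)*(-2) = (3*(-½)²)*(-2) = (3*(¼))*(-2) = (¾)*(-2) = -3/2)
Q(12, J(z(6), 2))² = (-3/2)² = 9/4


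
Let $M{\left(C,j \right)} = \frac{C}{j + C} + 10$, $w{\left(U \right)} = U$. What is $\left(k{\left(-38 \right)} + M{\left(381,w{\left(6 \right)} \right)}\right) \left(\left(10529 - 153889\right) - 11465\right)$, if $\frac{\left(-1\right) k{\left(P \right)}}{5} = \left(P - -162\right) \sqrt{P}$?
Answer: $- \frac{219387025}{129} + 95991500 i \sqrt{38} \approx -1.7007 \cdot 10^{6} + 5.9173 \cdot 10^{8} i$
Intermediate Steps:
$M{\left(C,j \right)} = 10 + \frac{C}{C + j}$ ($M{\left(C,j \right)} = \frac{C}{C + j} + 10 = 10 + \frac{C}{C + j}$)
$k{\left(P \right)} = - 5 \sqrt{P} \left(162 + P\right)$ ($k{\left(P \right)} = - 5 \left(P - -162\right) \sqrt{P} = - 5 \left(P + 162\right) \sqrt{P} = - 5 \left(162 + P\right) \sqrt{P} = - 5 \sqrt{P} \left(162 + P\right)$)
$\left(k{\left(-38 \right)} + M{\left(381,w{\left(6 \right)} \right)}\right) \left(\left(10529 - 153889\right) - 11465\right) = \left(5 \sqrt{-38} \left(-162 - -38\right) + \frac{10 \cdot 6 + 11 \cdot 381}{381 + 6}\right) \left(\left(10529 - 153889\right) - 11465\right) = \left(5 i \sqrt{38} \left(-162 + 38\right) + \frac{60 + 4191}{387}\right) \left(\left(10529 - 153889\right) - 11465\right) = \left(5 i \sqrt{38} \left(-124\right) + \frac{1}{387} \cdot 4251\right) \left(-143360 - 11465\right) = \left(- 620 i \sqrt{38} + \frac{1417}{129}\right) \left(-154825\right) = \left(\frac{1417}{129} - 620 i \sqrt{38}\right) \left(-154825\right) = - \frac{219387025}{129} + 95991500 i \sqrt{38}$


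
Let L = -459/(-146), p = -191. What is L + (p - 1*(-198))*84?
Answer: 86307/146 ≈ 591.14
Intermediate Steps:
L = 459/146 (L = -459*(-1/146) = 459/146 ≈ 3.1438)
L + (p - 1*(-198))*84 = 459/146 + (-191 - 1*(-198))*84 = 459/146 + (-191 + 198)*84 = 459/146 + 7*84 = 459/146 + 588 = 86307/146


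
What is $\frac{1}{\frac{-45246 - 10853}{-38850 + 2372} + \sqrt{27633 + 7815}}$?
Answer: $- \frac{2046379322}{47165538571031} + \frac{2661288968 \sqrt{8862}}{47165538571031} \approx 0.0052683$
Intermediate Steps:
$\frac{1}{\frac{-45246 - 10853}{-38850 + 2372} + \sqrt{27633 + 7815}} = \frac{1}{- \frac{56099}{-36478} + \sqrt{35448}} = \frac{1}{\left(-56099\right) \left(- \frac{1}{36478}\right) + 2 \sqrt{8862}} = \frac{1}{\frac{56099}{36478} + 2 \sqrt{8862}}$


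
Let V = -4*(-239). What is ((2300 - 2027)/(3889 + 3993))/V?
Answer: 39/1076456 ≈ 3.6230e-5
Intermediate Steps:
V = 956
((2300 - 2027)/(3889 + 3993))/V = ((2300 - 2027)/(3889 + 3993))/956 = (273/7882)*(1/956) = (273*(1/7882))*(1/956) = (39/1126)*(1/956) = 39/1076456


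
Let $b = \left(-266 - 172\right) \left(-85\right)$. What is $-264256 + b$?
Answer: $-227026$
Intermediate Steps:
$b = 37230$ ($b = \left(-438\right) \left(-85\right) = 37230$)
$-264256 + b = -264256 + 37230 = -227026$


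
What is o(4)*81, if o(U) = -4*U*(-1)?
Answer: 1296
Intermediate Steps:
o(U) = 4*U
o(4)*81 = (4*4)*81 = 16*81 = 1296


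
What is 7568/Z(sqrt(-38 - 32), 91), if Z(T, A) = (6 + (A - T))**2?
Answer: 7568/(97 - I*sqrt(70))**2 ≈ 0.7866 + 0.13671*I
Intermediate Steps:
Z(T, A) = (6 + A - T)**2
7568/Z(sqrt(-38 - 32), 91) = 7568/((6 + 91 - sqrt(-38 - 32))**2) = 7568/((6 + 91 - sqrt(-70))**2) = 7568/((6 + 91 - I*sqrt(70))**2) = 7568/((97 - I*sqrt(70))**2) = 7568/(97 - I*sqrt(70))**2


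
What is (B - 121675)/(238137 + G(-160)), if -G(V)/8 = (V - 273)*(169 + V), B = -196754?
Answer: -106143/89771 ≈ -1.1824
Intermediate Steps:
G(V) = -8*(-273 + V)*(169 + V) (G(V) = -8*(V - 273)*(169 + V) = -8*(-273 + V)*(169 + V))
(B - 121675)/(238137 + G(-160)) = (-196754 - 121675)/(238137 + (369096 - 8*(-160)² + 832*(-160))) = -318429/(238137 + (369096 - 8*25600 - 133120)) = -318429/(238137 + (369096 - 204800 - 133120)) = -318429/(238137 + 31176) = -318429/269313 = -318429*1/269313 = -106143/89771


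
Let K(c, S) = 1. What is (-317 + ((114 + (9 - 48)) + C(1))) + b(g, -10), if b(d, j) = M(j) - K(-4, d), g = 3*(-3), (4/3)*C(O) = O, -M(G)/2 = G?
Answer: -889/4 ≈ -222.25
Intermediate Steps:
M(G) = -2*G
C(O) = 3*O/4
g = -9
b(d, j) = -1 - 2*j (b(d, j) = -2*j - 1*1 = -2*j - 1 = -1 - 2*j)
(-317 + ((114 + (9 - 48)) + C(1))) + b(g, -10) = (-317 + ((114 + (9 - 48)) + (¾)*1)) + (-1 - 2*(-10)) = (-317 + ((114 - 39) + ¾)) + (-1 + 20) = (-317 + (75 + ¾)) + 19 = (-317 + 303/4) + 19 = -965/4 + 19 = -889/4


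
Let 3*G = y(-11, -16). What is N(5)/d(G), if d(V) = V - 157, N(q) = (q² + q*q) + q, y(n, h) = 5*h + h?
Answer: -55/189 ≈ -0.29101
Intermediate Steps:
y(n, h) = 6*h
N(q) = q + 2*q² (N(q) = (q² + q²) + q = 2*q² + q = q + 2*q²)
G = -32 (G = (6*(-16))/3 = (⅓)*(-96) = -32)
d(V) = -157 + V
N(5)/d(G) = (5*(1 + 2*5))/(-157 - 32) = (5*(1 + 10))/(-189) = (5*11)*(-1/189) = 55*(-1/189) = -55/189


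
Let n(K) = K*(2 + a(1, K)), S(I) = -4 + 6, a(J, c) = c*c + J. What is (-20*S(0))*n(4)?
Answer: -3040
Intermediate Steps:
a(J, c) = J + c² (a(J, c) = c² + J = J + c²)
S(I) = 2
n(K) = K*(3 + K²) (n(K) = K*(2 + (1 + K²)) = K*(3 + K²))
(-20*S(0))*n(4) = (-20*2)*(4*(3 + 4²)) = -160*(3 + 16) = -160*19 = -40*76 = -3040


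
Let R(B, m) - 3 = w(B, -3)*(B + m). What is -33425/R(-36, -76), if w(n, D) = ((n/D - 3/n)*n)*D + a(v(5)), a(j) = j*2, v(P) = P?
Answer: 33425/147277 ≈ 0.22695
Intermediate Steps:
a(j) = 2*j
w(n, D) = 10 + D*n*(-3/n + n/D) (w(n, D) = ((n/D - 3/n)*n)*D + 2*5 = ((-3/n + n/D)*n)*D + 10 = (n*(-3/n + n/D))*D + 10 = D*n*(-3/n + n/D) + 10 = 10 + D*n*(-3/n + n/D))
R(B, m) = 3 + (19 + B**2)*(B + m) (R(B, m) = 3 + (10 + B**2 - 3*(-3))*(B + m) = 3 + (10 + B**2 + 9)*(B + m) = 3 + (19 + B**2)*(B + m))
-33425/R(-36, -76) = -33425/(3 - 36*(19 + (-36)**2) - 76*(19 + (-36)**2)) = -33425/(3 - 36*(19 + 1296) - 76*(19 + 1296)) = -33425/(3 - 36*1315 - 76*1315) = -33425/(3 - 47340 - 99940) = -33425/(-147277) = -33425*(-1/147277) = 33425/147277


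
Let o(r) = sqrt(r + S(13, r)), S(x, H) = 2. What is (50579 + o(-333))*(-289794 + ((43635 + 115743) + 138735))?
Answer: 420766701 + 8319*I*sqrt(331) ≈ 4.2077e+8 + 1.5135e+5*I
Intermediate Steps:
o(r) = sqrt(2 + r) (o(r) = sqrt(r + 2) = sqrt(2 + r))
(50579 + o(-333))*(-289794 + ((43635 + 115743) + 138735)) = (50579 + sqrt(2 - 333))*(-289794 + ((43635 + 115743) + 138735)) = (50579 + sqrt(-331))*(-289794 + (159378 + 138735)) = (50579 + I*sqrt(331))*(-289794 + 298113) = (50579 + I*sqrt(331))*8319 = 420766701 + 8319*I*sqrt(331)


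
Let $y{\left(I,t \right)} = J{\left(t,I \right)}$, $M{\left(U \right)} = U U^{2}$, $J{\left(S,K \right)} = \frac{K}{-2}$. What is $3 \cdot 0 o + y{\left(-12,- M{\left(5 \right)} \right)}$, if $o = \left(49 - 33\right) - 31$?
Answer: $6$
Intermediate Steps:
$J{\left(S,K \right)} = - \frac{K}{2}$ ($J{\left(S,K \right)} = K \left(- \frac{1}{2}\right) = - \frac{K}{2}$)
$M{\left(U \right)} = U^{3}$
$y{\left(I,t \right)} = - \frac{I}{2}$
$o = -15$ ($o = 16 - 31 = -15$)
$3 \cdot 0 o + y{\left(-12,- M{\left(5 \right)} \right)} = 3 \cdot 0 \left(-15\right) - -6 = 0 \left(-15\right) + 6 = 0 + 6 = 6$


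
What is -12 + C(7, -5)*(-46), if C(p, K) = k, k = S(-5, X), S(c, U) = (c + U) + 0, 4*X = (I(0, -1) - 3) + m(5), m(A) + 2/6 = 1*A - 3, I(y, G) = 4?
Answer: 562/3 ≈ 187.33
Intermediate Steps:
m(A) = -10/3 + A (m(A) = -⅓ + (1*A - 3) = -⅓ + (A - 3) = -⅓ + (-3 + A) = -10/3 + A)
X = ⅔ (X = ((4 - 3) + (-10/3 + 5))/4 = (1 + 5/3)/4 = (¼)*(8/3) = ⅔ ≈ 0.66667)
S(c, U) = U + c (S(c, U) = (U + c) + 0 = U + c)
k = -13/3 (k = ⅔ - 5 = -13/3 ≈ -4.3333)
C(p, K) = -13/3
-12 + C(7, -5)*(-46) = -12 - 13/3*(-46) = -12 + 598/3 = 562/3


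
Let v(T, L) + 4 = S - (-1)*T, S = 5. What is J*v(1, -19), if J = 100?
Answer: 200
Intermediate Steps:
v(T, L) = 1 + T (v(T, L) = -4 + (5 - (-1)*T) = -4 + (5 + T) = 1 + T)
J*v(1, -19) = 100*(1 + 1) = 100*2 = 200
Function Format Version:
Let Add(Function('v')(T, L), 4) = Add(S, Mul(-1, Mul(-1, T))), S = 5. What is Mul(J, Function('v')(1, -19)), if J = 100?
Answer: 200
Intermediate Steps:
Function('v')(T, L) = Add(1, T) (Function('v')(T, L) = Add(-4, Add(5, Mul(-1, Mul(-1, T)))) = Add(-4, Add(5, T)) = Add(1, T))
Mul(J, Function('v')(1, -19)) = Mul(100, Add(1, 1)) = Mul(100, 2) = 200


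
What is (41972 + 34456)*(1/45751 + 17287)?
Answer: 60446717034264/45751 ≈ 1.3212e+9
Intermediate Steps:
(41972 + 34456)*(1/45751 + 17287) = 76428*(1/45751 + 17287) = 76428*(790897538/45751) = 60446717034264/45751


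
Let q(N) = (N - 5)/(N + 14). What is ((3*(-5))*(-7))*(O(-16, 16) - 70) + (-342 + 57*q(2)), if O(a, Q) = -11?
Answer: -141723/16 ≈ -8857.7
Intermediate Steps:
q(N) = (-5 + N)/(14 + N)
((3*(-5))*(-7))*(O(-16, 16) - 70) + (-342 + 57*q(2)) = ((3*(-5))*(-7))*(-11 - 70) + (-342 + 57*((-5 + 2)/(14 + 2))) = -15*(-7)*(-81) + (-342 + 57*(-3/16)) = 105*(-81) + (-342 + 57*((1/16)*(-3))) = -8505 + (-342 + 57*(-3/16)) = -8505 + (-342 - 171/16) = -8505 - 5643/16 = -141723/16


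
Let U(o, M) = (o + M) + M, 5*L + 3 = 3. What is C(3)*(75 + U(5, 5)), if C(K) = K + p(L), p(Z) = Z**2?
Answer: 270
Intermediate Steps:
L = 0 (L = -3/5 + (1/5)*3 = -3/5 + 3/5 = 0)
C(K) = K (C(K) = K + 0**2 = K + 0 = K)
U(o, M) = o + 2*M (U(o, M) = (M + o) + M = o + 2*M)
C(3)*(75 + U(5, 5)) = 3*(75 + (5 + 2*5)) = 3*(75 + (5 + 10)) = 3*(75 + 15) = 3*90 = 270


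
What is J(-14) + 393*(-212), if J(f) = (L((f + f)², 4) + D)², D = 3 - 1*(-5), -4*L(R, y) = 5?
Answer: -1332327/16 ≈ -83271.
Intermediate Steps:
L(R, y) = -5/4 (L(R, y) = -¼*5 = -5/4)
D = 8 (D = 3 + 5 = 8)
J(f) = 729/16 (J(f) = (-5/4 + 8)² = (27/4)² = 729/16)
J(-14) + 393*(-212) = 729/16 + 393*(-212) = 729/16 - 83316 = -1332327/16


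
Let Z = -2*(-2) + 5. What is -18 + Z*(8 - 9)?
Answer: -27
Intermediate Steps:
Z = 9 (Z = 4 + 5 = 9)
-18 + Z*(8 - 9) = -18 + 9*(8 - 9) = -18 + 9*(-1) = -18 - 9 = -27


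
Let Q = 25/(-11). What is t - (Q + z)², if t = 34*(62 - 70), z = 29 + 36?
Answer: -509012/121 ≈ -4206.7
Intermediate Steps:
Q = -25/11 (Q = 25*(-1/11) = -25/11 ≈ -2.2727)
z = 65
t = -272 (t = 34*(-8) = -272)
t - (Q + z)² = -272 - (-25/11 + 65)² = -272 - (690/11)² = -272 - 1*476100/121 = -272 - 476100/121 = -509012/121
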